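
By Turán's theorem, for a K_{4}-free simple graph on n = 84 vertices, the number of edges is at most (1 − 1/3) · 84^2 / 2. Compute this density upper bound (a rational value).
Turán density bound = (2/3) · 84^2/2 = 2352

Turán's theorem: ex(n, K_{r+1}) is achieved by the complete r-partite Turán graph T(n, r) with parts as balanced as possible, and is at most (1 − 1/r) · n^2/2. For r = 3, n = 84: the density bound is (2/3) · 7056/2 = 2352. Since 3 ∣ 84, the Turán graph T(84, 3) has parts of equal size 28, and its edge count e(T(84, 3)) = 2352 attains the density bound exactly.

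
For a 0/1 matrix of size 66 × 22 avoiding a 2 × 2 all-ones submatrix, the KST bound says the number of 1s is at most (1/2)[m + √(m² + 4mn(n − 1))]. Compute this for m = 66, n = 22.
z(66, 22; 2, 2) ≤ (1/2)[66 + √(66² + 4·66·22·21)] = (1/2)[66 + √126324] = 210.7104

Kővári–Sós–Turán: let r_1, ..., r_66 be the row sums and z = Σ r_i the total number of 1s. Each pair of columns can share at most one row with both entries 1 (else a 2×2 all-ones block appears), so Σ_i C(r_i, 2) ≤ C(22, 2) = 231. By convexity Σ_i C(r_i, 2) ≥ 66·C(z/66, 2) = z(z − 66)/(2·66), giving z² − 66z − 66·22·21 ≤ 0 and hence z ≤ (1/2)[66 + √(4356 + 4·30492)] = (1/2)[66 + √126324] ≈ (1/2)(66 + 355.4209) = 210.7104.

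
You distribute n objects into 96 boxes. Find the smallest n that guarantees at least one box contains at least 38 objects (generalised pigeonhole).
n = (38 − 1)·96 + 1 = 3553

By the generalised pigeonhole principle, to guarantee some box contains ≥ r objects we need more than (r − 1) · k objects total. Threshold: n = (r − 1) · k + 1. With r = 38 and k = 96: n = 37 · 96 + 1 = 3552 + 1 = 3553. For n = 3552 = 37 · 96, we can put exactly 37 objects in every box, avoiding 38 in any single one — so 3553 is tight.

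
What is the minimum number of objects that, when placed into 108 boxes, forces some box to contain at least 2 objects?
n = (2 − 1)·108 + 1 = 109

By the generalised pigeonhole principle, to guarantee some box contains ≥ r objects we need more than (r − 1) · k objects total. Threshold: n = (r − 1) · k + 1. With r = 2 and k = 108: n = 1 · 108 + 1 = 108 + 1 = 109. For n = 108 = 1 · 108, we can put exactly 1 objects in every box, avoiding 2 in any single one — so 109 is tight.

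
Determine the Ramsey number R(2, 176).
R(2, 176) = 176

R(2, k) = k for all k ≥ 2: in a 2-colouring of K_k, either some edge is red (a red K_2) or all edges are blue (a blue K_k). And K_{175} coloured all-blue has no blue K_176, so R(2, 176) > 175. Hence R(2, 176) = 176.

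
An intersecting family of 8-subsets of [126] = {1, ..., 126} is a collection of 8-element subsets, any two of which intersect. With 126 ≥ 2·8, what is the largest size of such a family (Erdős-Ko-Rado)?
max |F| = C(125, 7) = 79740633500

The Erdős-Ko-Rado theorem states: for n ≥ 2k, an intersecting family of k-subsets of an n-element set has size at most C(n − 1, k − 1), with equality for 'star' families {A ⊆ [n] : |A| = k, i ∈ A} (fix an element i). For n = 126, k = 8: C(125, 7) = 79740633500.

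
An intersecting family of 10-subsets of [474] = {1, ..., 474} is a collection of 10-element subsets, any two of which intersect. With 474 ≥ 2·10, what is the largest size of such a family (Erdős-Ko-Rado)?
max |F| = C(473, 9) = 3025055294742753415

The Erdős-Ko-Rado theorem states: for n ≥ 2k, an intersecting family of k-subsets of an n-element set has size at most C(n − 1, k − 1), with equality for 'star' families {A ⊆ [n] : |A| = k, i ∈ A} (fix an element i). For n = 474, k = 10: C(473, 9) = 3025055294742753415.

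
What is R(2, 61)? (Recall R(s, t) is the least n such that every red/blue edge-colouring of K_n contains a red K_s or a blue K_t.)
R(2, 61) = 61

R(2, k) = k for all k ≥ 2: in a 2-colouring of K_k, either some edge is red (a red K_2) or all edges are blue (a blue K_k). And K_{60} coloured all-blue has no blue K_61, so R(2, 61) > 60. Hence R(2, 61) = 61.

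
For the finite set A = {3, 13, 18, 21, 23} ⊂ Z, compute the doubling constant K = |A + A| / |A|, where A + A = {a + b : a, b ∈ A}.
K = |A + A| / |A| = 13/5

Enumerate A + A = {a + b : a, b ∈ A}. With |A| = 5, there are |A|^2 = 25 ordered sum pairs; collecting distinct values, A + A = {6, 16, 21, 24, 26, 31, 34, 36, 39, 41, 42, 44, 46}, so |A + A| = 13. Thus K = 13/5. For comparison, the minimum possible |A + A| over all 5-element sets is 2·5 − 1 = 9 (so min K = 9/5), attained only by arithmetic progressions.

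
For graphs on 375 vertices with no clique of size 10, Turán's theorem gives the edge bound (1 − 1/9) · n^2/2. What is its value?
Turán density bound = (8/9) · 375^2/2 = 62500

Turán's theorem: ex(n, K_{r+1}) is achieved by the complete r-partite Turán graph T(n, r) with parts as balanced as possible, and is at most (1 − 1/r) · n^2/2. For r = 9, n = 375: the density bound is (8/9) · 140625/2 = 62500. The integer-valued extremum is e(T(375, 9)) = 62499, which is strictly less than the density bound 62500 since 9 ∤ 375 (the parts of T(375, 9) cannot all be equal).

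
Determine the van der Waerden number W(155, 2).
W(155, 2) = 155 + 1 = 156

A 2-term AP is any pair of integers, so a monochromatic 2-AP exists iff some colour is used at least twice. With 155 colours, the colouring i ↦ i on {1, ..., 155} uses each colour once, avoiding any monochromatic pair, so W(155, 2) > 155. For {1, ..., 156}, pigeonhole forces two integers of the same colour, which form a monochromatic 2-AP. Hence W(155, 2) = 156.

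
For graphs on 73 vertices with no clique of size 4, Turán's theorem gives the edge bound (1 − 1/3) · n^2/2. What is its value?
Turán density bound = (2/3) · 73^2/2 = 5329/3 ≈ 1776.3333

Turán's theorem: ex(n, K_{r+1}) is achieved by the complete r-partite Turán graph T(n, r) with parts as balanced as possible, and is at most (1 − 1/r) · n^2/2. For r = 3, n = 73: the density bound is (2/3) · 5329/2 = 5329/3 ≈ 1776.3333. The integer-valued extremum is e(T(73, 3)) = 1776, which is strictly less than the density bound 5329/3 since 3 ∤ 73 (the parts of T(73, 3) cannot all be equal).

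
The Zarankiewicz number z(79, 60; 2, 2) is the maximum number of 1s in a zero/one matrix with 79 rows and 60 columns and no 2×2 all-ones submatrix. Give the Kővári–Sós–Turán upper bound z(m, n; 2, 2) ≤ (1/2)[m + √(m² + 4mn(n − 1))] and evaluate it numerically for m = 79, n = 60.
z(79, 60; 2, 2) ≤ (1/2)[79 + √(79² + 4·79·60·59)] = (1/2)[79 + √1124881] = 569.802

Kővári–Sós–Turán: let r_1, ..., r_79 be the row sums and z = Σ r_i the total number of 1s. Each pair of columns can share at most one row with both entries 1 (else a 2×2 all-ones block appears), so Σ_i C(r_i, 2) ≤ C(60, 2) = 1770. By convexity Σ_i C(r_i, 2) ≥ 79·C(z/79, 2) = z(z − 79)/(2·79), giving z² − 79z − 79·60·59 ≤ 0 and hence z ≤ (1/2)[79 + √(6241 + 4·279660)] = (1/2)[79 + √1124881] ≈ (1/2)(79 + 1060.6041) = 569.802.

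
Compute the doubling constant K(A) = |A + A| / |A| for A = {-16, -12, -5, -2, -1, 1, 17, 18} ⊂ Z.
K = |A + A| / |A| = 32/8 = 4

Enumerate A + A = {a + b : a, b ∈ A}. With |A| = 8, there are |A|^2 = 64 ordered sum pairs; collecting distinct values, A + A = {-32, -28, -24, -21, -18, -17, -15, -14, -13, -11, -10, -7, -6, -4, -3, -2, -1, 0, 1, 2, 5, 6, 12, 13, 15, 16, 17, 18, 19, 34, 35, 36}, so |A + A| = 32. Thus K = 32/8 = 4. For comparison, the minimum possible |A + A| over all 8-element sets is 2·8 − 1 = 15 (so min K = 15/8), attained only by arithmetic progressions.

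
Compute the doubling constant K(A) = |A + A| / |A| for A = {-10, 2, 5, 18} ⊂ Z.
K = |A + A| / |A| = 10/4 = 5/2

Enumerate A + A = {a + b : a, b ∈ A}. With |A| = 4, there are |A|^2 = 16 ordered sum pairs; collecting distinct values, A + A = {-20, -8, -5, 4, 7, 8, 10, 20, 23, 36}, so |A + A| = 10. Thus K = 10/4 = 5/2. For comparison, the minimum possible |A + A| over all 4-element sets is 2·4 − 1 = 7 (so min K = 7/4), attained only by arithmetic progressions.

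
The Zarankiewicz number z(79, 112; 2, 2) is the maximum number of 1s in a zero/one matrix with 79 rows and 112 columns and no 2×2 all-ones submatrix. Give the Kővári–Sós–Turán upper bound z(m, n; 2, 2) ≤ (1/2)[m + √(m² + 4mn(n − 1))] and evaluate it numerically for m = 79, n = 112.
z(79, 112; 2, 2) ≤ (1/2)[79 + √(79² + 4·79·112·111)] = (1/2)[79 + √3934753] = 1031.3106

Kővári–Sós–Turán: let r_1, ..., r_79 be the row sums and z = Σ r_i the total number of 1s. Each pair of columns can share at most one row with both entries 1 (else a 2×2 all-ones block appears), so Σ_i C(r_i, 2) ≤ C(112, 2) = 6216. By convexity Σ_i C(r_i, 2) ≥ 79·C(z/79, 2) = z(z − 79)/(2·79), giving z² − 79z − 79·112·111 ≤ 0 and hence z ≤ (1/2)[79 + √(6241 + 4·982128)] = (1/2)[79 + √3934753] ≈ (1/2)(79 + 1983.6212) = 1031.3106.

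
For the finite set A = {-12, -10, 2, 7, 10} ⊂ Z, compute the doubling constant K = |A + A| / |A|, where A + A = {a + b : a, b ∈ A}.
K = |A + A| / |A| = 15/5 = 3

Enumerate A + A = {a + b : a, b ∈ A}. With |A| = 5, there are |A|^2 = 25 ordered sum pairs; collecting distinct values, A + A = {-24, -22, -20, -10, -8, -5, -3, -2, 0, 4, 9, 12, 14, 17, 20}, so |A + A| = 15. Thus K = 15/5 = 3. For comparison, the minimum possible |A + A| over all 5-element sets is 2·5 − 1 = 9 (so min K = 9/5), attained only by arithmetic progressions.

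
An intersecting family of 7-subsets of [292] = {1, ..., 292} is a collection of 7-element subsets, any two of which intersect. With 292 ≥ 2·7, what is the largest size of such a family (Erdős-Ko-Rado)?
max |F| = C(291, 6) = 800749637688

Erdős-Ko-Rado (1961): when n ≥ 2k, max |F| = C(n−1, k−1). The bound is attained by the star {A : i ∈ A} for any fixed i ∈ [n]. Here C(292−1, 7−1) = C(291, 6) = 800749637688.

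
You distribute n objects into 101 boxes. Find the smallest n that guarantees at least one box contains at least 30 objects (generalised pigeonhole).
n = (30 − 1)·101 + 1 = 2930

By the generalised pigeonhole principle, to guarantee some box contains ≥ r objects we need more than (r − 1) · k objects total. Threshold: n = (r − 1) · k + 1. With r = 30 and k = 101: n = 29 · 101 + 1 = 2929 + 1 = 2930. For n = 2929 = 29 · 101, we can put exactly 29 objects in every box, avoiding 30 in any single one — so 2930 is tight.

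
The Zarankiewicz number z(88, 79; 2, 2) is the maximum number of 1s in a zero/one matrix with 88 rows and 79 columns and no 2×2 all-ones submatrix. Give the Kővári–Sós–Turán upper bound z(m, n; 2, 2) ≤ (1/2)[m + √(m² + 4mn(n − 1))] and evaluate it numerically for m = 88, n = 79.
z(88, 79; 2, 2) ≤ (1/2)[88 + √(88² + 4·88·79·78)] = (1/2)[88 + √2176768] = 781.6937

Kővári–Sós–Turán: let r_1, ..., r_88 be the row sums and z = Σ r_i the total number of 1s. Each pair of columns can share at most one row with both entries 1 (else a 2×2 all-ones block appears), so Σ_i C(r_i, 2) ≤ C(79, 2) = 3081. By convexity Σ_i C(r_i, 2) ≥ 88·C(z/88, 2) = z(z − 88)/(2·88), giving z² − 88z − 88·79·78 ≤ 0 and hence z ≤ (1/2)[88 + √(7744 + 4·542256)] = (1/2)[88 + √2176768] ≈ (1/2)(88 + 1475.3874) = 781.6937.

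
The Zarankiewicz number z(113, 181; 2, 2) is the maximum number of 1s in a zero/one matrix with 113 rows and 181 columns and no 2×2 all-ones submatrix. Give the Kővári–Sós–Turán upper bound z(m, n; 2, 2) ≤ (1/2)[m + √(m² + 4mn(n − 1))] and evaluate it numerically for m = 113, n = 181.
z(113, 181; 2, 2) ≤ (1/2)[113 + √(113² + 4·113·181·180)] = (1/2)[113 + √14738929] = 1976.0656

Kővári–Sós–Turán: let r_1, ..., r_113 be the row sums and z = Σ r_i the total number of 1s. Each pair of columns can share at most one row with both entries 1 (else a 2×2 all-ones block appears), so Σ_i C(r_i, 2) ≤ C(181, 2) = 16290. By convexity Σ_i C(r_i, 2) ≥ 113·C(z/113, 2) = z(z − 113)/(2·113), giving z² − 113z − 113·181·180 ≤ 0 and hence z ≤ (1/2)[113 + √(12769 + 4·3681540)] = (1/2)[113 + √14738929] ≈ (1/2)(113 + 3839.1313) = 1976.0656.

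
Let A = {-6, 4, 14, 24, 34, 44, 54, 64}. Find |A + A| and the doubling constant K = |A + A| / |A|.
K = |A + A| / |A| = 15/8

Enumerate A + A = {a + b : a, b ∈ A}. With |A| = 8, there are |A|^2 = 64 ordered sum pairs; collecting distinct values, A + A = {-12, -2, 8, 18, 28, 38, 48, 58, 68, 78, 88, 98, 108, 118, 128}, so |A + A| = 15. Thus K = 15/8. Here |A + A| = 2|A| − 1 = 15, the minimum possible — so K = 15/8 is minimal, which holds iff A is an arithmetic progression.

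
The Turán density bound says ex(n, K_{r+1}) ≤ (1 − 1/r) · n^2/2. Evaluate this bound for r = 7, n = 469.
Turán density bound = (6/7) · 469^2/2 = 94269

Turán's theorem: ex(n, K_{r+1}) is achieved by the complete r-partite Turán graph T(n, r) with parts as balanced as possible, and is at most (1 − 1/r) · n^2/2. For r = 7, n = 469: the density bound is (6/7) · 219961/2 = 94269. Since 7 ∣ 469, the Turán graph T(469, 7) has parts of equal size 67, and its edge count e(T(469, 7)) = 94269 attains the density bound exactly.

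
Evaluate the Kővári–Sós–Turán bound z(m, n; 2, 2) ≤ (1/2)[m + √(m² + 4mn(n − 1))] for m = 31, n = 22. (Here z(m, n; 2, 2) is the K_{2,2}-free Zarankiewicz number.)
z(31, 22; 2, 2) ≤ (1/2)[31 + √(31² + 4·31·22·21)] = (1/2)[31 + √58249] = 136.1741

Kővári–Sós–Turán: let r_1, ..., r_31 be the row sums and z = Σ r_i the total number of 1s. Each pair of columns can share at most one row with both entries 1 (else a 2×2 all-ones block appears), so Σ_i C(r_i, 2) ≤ C(22, 2) = 231. By convexity Σ_i C(r_i, 2) ≥ 31·C(z/31, 2) = z(z − 31)/(2·31), giving z² − 31z − 31·22·21 ≤ 0 and hence z ≤ (1/2)[31 + √(961 + 4·14322)] = (1/2)[31 + √58249] ≈ (1/2)(31 + 241.3483) = 136.1741.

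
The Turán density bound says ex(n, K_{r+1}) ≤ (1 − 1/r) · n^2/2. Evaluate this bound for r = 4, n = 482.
Turán density bound = (3/4) · 482^2/2 = 174243/2 ≈ 87121.5

Turán's theorem: ex(n, K_{r+1}) is achieved by the complete r-partite Turán graph T(n, r) with parts as balanced as possible, and is at most (1 − 1/r) · n^2/2. For r = 4, n = 482: the density bound is (3/4) · 232324/2 = 174243/2 ≈ 87121.5. The integer-valued extremum is e(T(482, 4)) = 87121, which is strictly less than the density bound 174243/2 since 4 ∤ 482 (the parts of T(482, 4) cannot all be equal).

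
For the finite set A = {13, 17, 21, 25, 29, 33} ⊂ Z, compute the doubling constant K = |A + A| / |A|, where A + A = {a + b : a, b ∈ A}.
K = |A + A| / |A| = 11/6

Enumerate A + A = {a + b : a, b ∈ A}. With |A| = 6, there are |A|^2 = 36 ordered sum pairs; collecting distinct values, A + A = {26, 30, 34, 38, 42, 46, 50, 54, 58, 62, 66}, so |A + A| = 11. Thus K = 11/6. Here |A + A| = 2|A| − 1 = 11, the minimum possible — so K = 11/6 is minimal, which holds iff A is an arithmetic progression.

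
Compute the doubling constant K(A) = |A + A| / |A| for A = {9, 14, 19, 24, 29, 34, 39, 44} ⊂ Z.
K = |A + A| / |A| = 15/8

Enumerate A + A = {a + b : a, b ∈ A}. With |A| = 8, there are |A|^2 = 64 ordered sum pairs; collecting distinct values, A + A = {18, 23, 28, 33, 38, 43, 48, 53, 58, 63, 68, 73, 78, 83, 88}, so |A + A| = 15. Thus K = 15/8. Here |A + A| = 2|A| − 1 = 15, the minimum possible — so K = 15/8 is minimal, which holds iff A is an arithmetic progression.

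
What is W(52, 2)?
W(52, 2) = 52 + 1 = 53

A 2-term AP is any pair of integers, so a monochromatic 2-AP exists iff some colour is used at least twice. With 52 colours, the colouring i ↦ i on {1, ..., 52} uses each colour once, avoiding any monochromatic pair, so W(52, 2) > 52. For {1, ..., 53}, pigeonhole forces two integers of the same colour, which form a monochromatic 2-AP. Hence W(52, 2) = 53.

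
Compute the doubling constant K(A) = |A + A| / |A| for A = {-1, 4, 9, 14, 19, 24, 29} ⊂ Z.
K = |A + A| / |A| = 13/7

Enumerate A + A = {a + b : a, b ∈ A}. With |A| = 7, there are |A|^2 = 49 ordered sum pairs; collecting distinct values, A + A = {-2, 3, 8, 13, 18, 23, 28, 33, 38, 43, 48, 53, 58}, so |A + A| = 13. Thus K = 13/7. Here |A + A| = 2|A| − 1 = 13, the minimum possible — so K = 13/7 is minimal, which holds iff A is an arithmetic progression.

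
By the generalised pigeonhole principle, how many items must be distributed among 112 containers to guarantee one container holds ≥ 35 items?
n = (35 − 1)·112 + 1 = 3809

By the generalised pigeonhole principle, to guarantee some box contains ≥ r objects we need more than (r − 1) · k objects total. Threshold: n = (r − 1) · k + 1. With r = 35 and k = 112: n = 34 · 112 + 1 = 3808 + 1 = 3809. For n = 3808 = 34 · 112, we can put exactly 34 objects in every box, avoiding 35 in any single one — so 3809 is tight.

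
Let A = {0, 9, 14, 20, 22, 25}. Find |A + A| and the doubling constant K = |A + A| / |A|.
K = |A + A| / |A| = 20/6 = 10/3

Enumerate A + A = {a + b : a, b ∈ A}. With |A| = 6, there are |A|^2 = 36 ordered sum pairs; collecting distinct values, A + A = {0, 9, 14, 18, 20, 22, 23, 25, 28, 29, 31, 34, 36, 39, 40, 42, 44, 45, 47, 50}, so |A + A| = 20. Thus K = 20/6 = 10/3. For comparison, the minimum possible |A + A| over all 6-element sets is 2·6 − 1 = 11 (so min K = 11/6), attained only by arithmetic progressions.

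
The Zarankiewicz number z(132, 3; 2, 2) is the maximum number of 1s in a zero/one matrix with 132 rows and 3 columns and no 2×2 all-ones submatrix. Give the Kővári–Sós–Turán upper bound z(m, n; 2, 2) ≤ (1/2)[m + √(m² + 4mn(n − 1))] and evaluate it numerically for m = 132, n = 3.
z(132, 3; 2, 2) ≤ (1/2)[132 + √(132² + 4·132·3·2)] = (1/2)[132 + √20592] = 137.7496

Kővári–Sós–Turán: let r_1, ..., r_132 be the row sums and z = Σ r_i the total number of 1s. Each pair of columns can share at most one row with both entries 1 (else a 2×2 all-ones block appears), so Σ_i C(r_i, 2) ≤ C(3, 2) = 3. By convexity Σ_i C(r_i, 2) ≥ 132·C(z/132, 2) = z(z − 132)/(2·132), giving z² − 132z − 132·3·2 ≤ 0 and hence z ≤ (1/2)[132 + √(17424 + 4·792)] = (1/2)[132 + √20592] ≈ (1/2)(132 + 143.4991) = 137.7496.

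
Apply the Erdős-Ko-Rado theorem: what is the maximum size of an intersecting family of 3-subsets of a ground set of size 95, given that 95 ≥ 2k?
max |F| = C(94, 2) = 4371

The Erdős-Ko-Rado theorem states: for n ≥ 2k, an intersecting family of k-subsets of an n-element set has size at most C(n − 1, k − 1), with equality for 'star' families {A ⊆ [n] : |A| = k, i ∈ A} (fix an element i). For n = 95, k = 3: C(94, 2) = 4371.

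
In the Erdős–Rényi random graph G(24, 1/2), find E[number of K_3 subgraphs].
E[# K_3] = C(24, 3) · (1/2)^C(3, 2) = 2024 / 2^3 = 253

For each 3-subset S of vertices (there are C(24, 3) = 2024 such S), let X_S = 1 if S induces a K_3 (all C(3, 2) = 3 edges present). Then P(X_S = 1) = (1/2)^3 = 1/8. By linearity of expectation, E[# K_3] = C(24, 3) · (1/2)^3 = 2024 / 8 = 253.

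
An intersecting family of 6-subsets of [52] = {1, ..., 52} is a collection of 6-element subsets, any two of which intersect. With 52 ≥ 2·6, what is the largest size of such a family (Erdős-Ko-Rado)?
max |F| = C(51, 5) = 2349060

The Erdős-Ko-Rado theorem states: for n ≥ 2k, an intersecting family of k-subsets of an n-element set has size at most C(n − 1, k − 1), with equality for 'star' families {A ⊆ [n] : |A| = k, i ∈ A} (fix an element i). For n = 52, k = 6: C(51, 5) = 2349060.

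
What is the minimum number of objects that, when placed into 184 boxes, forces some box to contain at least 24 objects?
n = (24 − 1)·184 + 1 = 4233

By the generalised pigeonhole principle, to guarantee some box contains ≥ r objects we need more than (r − 1) · k objects total. Threshold: n = (r − 1) · k + 1. With r = 24 and k = 184: n = 23 · 184 + 1 = 4232 + 1 = 4233. For n = 4232 = 23 · 184, we can put exactly 23 objects in every box, avoiding 24 in any single one — so 4233 is tight.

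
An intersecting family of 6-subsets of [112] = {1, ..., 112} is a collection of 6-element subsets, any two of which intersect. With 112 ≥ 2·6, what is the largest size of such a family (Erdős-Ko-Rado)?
max |F| = C(111, 5) = 128164707

The Erdős-Ko-Rado theorem states: for n ≥ 2k, an intersecting family of k-subsets of an n-element set has size at most C(n − 1, k − 1), with equality for 'star' families {A ⊆ [n] : |A| = k, i ∈ A} (fix an element i). For n = 112, k = 6: C(111, 5) = 128164707.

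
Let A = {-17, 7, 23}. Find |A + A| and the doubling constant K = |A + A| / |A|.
K = |A + A| / |A| = 6/3 = 2

Enumerate A + A = {a + b : a, b ∈ A}. With |A| = 3, there are |A|^2 = 9 ordered sum pairs; collecting distinct values, A + A = {-34, -10, 6, 14, 30, 46}, so |A + A| = 6. Thus K = 6/3 = 2. For comparison, the minimum possible |A + A| over all 3-element sets is 2·3 − 1 = 5 (so min K = 5/3), attained only by arithmetic progressions.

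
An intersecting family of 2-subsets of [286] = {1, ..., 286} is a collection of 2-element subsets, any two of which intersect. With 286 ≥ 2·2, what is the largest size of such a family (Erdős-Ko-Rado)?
max |F| = C(285, 1) = 285

Erdős-Ko-Rado (1961): when n ≥ 2k, max |F| = C(n−1, k−1). The bound is attained by the star {A : i ∈ A} for any fixed i ∈ [n]. Here C(286−1, 2−1) = C(285, 1) = 285.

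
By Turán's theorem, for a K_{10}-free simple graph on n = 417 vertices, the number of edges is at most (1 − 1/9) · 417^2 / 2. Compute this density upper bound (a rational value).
Turán density bound = (8/9) · 417^2/2 = 77284

Turán's theorem: ex(n, K_{r+1}) is achieved by the complete r-partite Turán graph T(n, r) with parts as balanced as possible, and is at most (1 − 1/r) · n^2/2. For r = 9, n = 417: the density bound is (8/9) · 173889/2 = 77284. The integer-valued extremum is e(T(417, 9)) = 77283, which is strictly less than the density bound 77284 since 9 ∤ 417 (the parts of T(417, 9) cannot all be equal).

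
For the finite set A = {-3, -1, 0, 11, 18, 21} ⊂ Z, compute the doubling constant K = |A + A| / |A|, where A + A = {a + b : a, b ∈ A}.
K = |A + A| / |A| = 20/6 = 10/3

Enumerate A + A = {a + b : a, b ∈ A}. With |A| = 6, there are |A|^2 = 36 ordered sum pairs; collecting distinct values, A + A = {-6, -4, -3, -2, -1, 0, 8, 10, 11, 15, 17, 18, 20, 21, 22, 29, 32, 36, 39, 42}, so |A + A| = 20. Thus K = 20/6 = 10/3. For comparison, the minimum possible |A + A| over all 6-element sets is 2·6 − 1 = 11 (so min K = 11/6), attained only by arithmetic progressions.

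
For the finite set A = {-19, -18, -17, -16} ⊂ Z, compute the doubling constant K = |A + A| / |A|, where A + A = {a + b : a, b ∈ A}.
K = |A + A| / |A| = 7/4

Enumerate A + A = {a + b : a, b ∈ A}. With |A| = 4, there are |A|^2 = 16 ordered sum pairs; collecting distinct values, A + A = {-38, -37, -36, -35, -34, -33, -32}, so |A + A| = 7. Thus K = 7/4. Here |A + A| = 2|A| − 1 = 7, the minimum possible — so K = 7/4 is minimal, which holds iff A is an arithmetic progression.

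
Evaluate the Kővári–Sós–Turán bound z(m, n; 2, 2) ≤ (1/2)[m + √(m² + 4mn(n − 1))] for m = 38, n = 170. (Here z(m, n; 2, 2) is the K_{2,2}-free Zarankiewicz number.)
z(38, 170; 2, 2) ≤ (1/2)[38 + √(38² + 4·38·170·169)] = (1/2)[38 + √4368404] = 1064.0364

Kővári–Sós–Turán: let r_1, ..., r_38 be the row sums and z = Σ r_i the total number of 1s. Each pair of columns can share at most one row with both entries 1 (else a 2×2 all-ones block appears), so Σ_i C(r_i, 2) ≤ C(170, 2) = 14365. By convexity Σ_i C(r_i, 2) ≥ 38·C(z/38, 2) = z(z − 38)/(2·38), giving z² − 38z − 38·170·169 ≤ 0 and hence z ≤ (1/2)[38 + √(1444 + 4·1091740)] = (1/2)[38 + √4368404] ≈ (1/2)(38 + 2090.0727) = 1064.0364.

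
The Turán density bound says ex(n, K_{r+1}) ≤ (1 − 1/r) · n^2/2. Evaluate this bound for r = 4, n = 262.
Turán density bound = (3/4) · 262^2/2 = 51483/2 ≈ 25741.5

Turán's theorem: ex(n, K_{r+1}) is achieved by the complete r-partite Turán graph T(n, r) with parts as balanced as possible, and is at most (1 − 1/r) · n^2/2. For r = 4, n = 262: the density bound is (3/4) · 68644/2 = 51483/2 ≈ 25741.5. The integer-valued extremum is e(T(262, 4)) = 25741, which is strictly less than the density bound 51483/2 since 4 ∤ 262 (the parts of T(262, 4) cannot all be equal).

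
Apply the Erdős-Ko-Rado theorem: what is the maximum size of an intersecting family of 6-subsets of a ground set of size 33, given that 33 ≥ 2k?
max |F| = C(32, 5) = 201376

The Erdős-Ko-Rado theorem states: for n ≥ 2k, an intersecting family of k-subsets of an n-element set has size at most C(n − 1, k − 1), with equality for 'star' families {A ⊆ [n] : |A| = k, i ∈ A} (fix an element i). For n = 33, k = 6: C(32, 5) = 201376.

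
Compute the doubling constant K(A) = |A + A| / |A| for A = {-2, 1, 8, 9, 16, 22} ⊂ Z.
K = |A + A| / |A| = 20/6 = 10/3

Enumerate A + A = {a + b : a, b ∈ A}. With |A| = 6, there are |A|^2 = 36 ordered sum pairs; collecting distinct values, A + A = {-4, -1, 2, 6, 7, 9, 10, 14, 16, 17, 18, 20, 23, 24, 25, 30, 31, 32, 38, 44}, so |A + A| = 20. Thus K = 20/6 = 10/3. For comparison, the minimum possible |A + A| over all 6-element sets is 2·6 − 1 = 11 (so min K = 11/6), attained only by arithmetic progressions.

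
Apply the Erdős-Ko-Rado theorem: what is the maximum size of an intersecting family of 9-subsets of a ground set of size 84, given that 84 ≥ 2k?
max |F| = C(83, 8) = 39443226966

Erdős-Ko-Rado (1961): when n ≥ 2k, max |F| = C(n−1, k−1). The bound is attained by the star {A : i ∈ A} for any fixed i ∈ [n]. Here C(84−1, 9−1) = C(83, 8) = 39443226966.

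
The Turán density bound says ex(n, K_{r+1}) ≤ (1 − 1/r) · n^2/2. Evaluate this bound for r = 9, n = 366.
Turán density bound = (8/9) · 366^2/2 = 59536

Turán's theorem: ex(n, K_{r+1}) is achieved by the complete r-partite Turán graph T(n, r) with parts as balanced as possible, and is at most (1 − 1/r) · n^2/2. For r = 9, n = 366: the density bound is (8/9) · 133956/2 = 59536. The integer-valued extremum is e(T(366, 9)) = 59535, which is strictly less than the density bound 59536 since 9 ∤ 366 (the parts of T(366, 9) cannot all be equal).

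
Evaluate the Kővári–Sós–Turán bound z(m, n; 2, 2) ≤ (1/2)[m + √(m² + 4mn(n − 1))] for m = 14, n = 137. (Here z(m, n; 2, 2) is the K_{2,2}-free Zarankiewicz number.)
z(14, 137; 2, 2) ≤ (1/2)[14 + √(14² + 4·14·137·136)] = (1/2)[14 + √1043588] = 517.7808

Kővári–Sós–Turán: let r_1, ..., r_14 be the row sums and z = Σ r_i the total number of 1s. Each pair of columns can share at most one row with both entries 1 (else a 2×2 all-ones block appears), so Σ_i C(r_i, 2) ≤ C(137, 2) = 9316. By convexity Σ_i C(r_i, 2) ≥ 14·C(z/14, 2) = z(z − 14)/(2·14), giving z² − 14z − 14·137·136 ≤ 0 and hence z ≤ (1/2)[14 + √(196 + 4·260848)] = (1/2)[14 + √1043588] ≈ (1/2)(14 + 1021.5615) = 517.7808.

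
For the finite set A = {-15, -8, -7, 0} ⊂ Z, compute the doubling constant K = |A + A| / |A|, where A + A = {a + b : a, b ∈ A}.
K = |A + A| / |A| = 9/4

Enumerate A + A = {a + b : a, b ∈ A}. With |A| = 4, there are |A|^2 = 16 ordered sum pairs; collecting distinct values, A + A = {-30, -23, -22, -16, -15, -14, -8, -7, 0}, so |A + A| = 9. Thus K = 9/4. For comparison, the minimum possible |A + A| over all 4-element sets is 2·4 − 1 = 7 (so min K = 7/4), attained only by arithmetic progressions.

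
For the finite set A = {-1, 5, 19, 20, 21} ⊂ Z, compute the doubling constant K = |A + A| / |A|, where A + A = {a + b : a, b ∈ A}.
K = |A + A| / |A| = 14/5

Enumerate A + A = {a + b : a, b ∈ A}. With |A| = 5, there are |A|^2 = 25 ordered sum pairs; collecting distinct values, A + A = {-2, 4, 10, 18, 19, 20, 24, 25, 26, 38, 39, 40, 41, 42}, so |A + A| = 14. Thus K = 14/5. For comparison, the minimum possible |A + A| over all 5-element sets is 2·5 − 1 = 9 (so min K = 9/5), attained only by arithmetic progressions.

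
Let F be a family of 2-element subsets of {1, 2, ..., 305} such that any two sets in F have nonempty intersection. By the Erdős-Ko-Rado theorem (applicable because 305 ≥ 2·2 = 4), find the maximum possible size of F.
max |F| = C(304, 1) = 304

The Erdős-Ko-Rado theorem states: for n ≥ 2k, an intersecting family of k-subsets of an n-element set has size at most C(n − 1, k − 1), with equality for 'star' families {A ⊆ [n] : |A| = k, i ∈ A} (fix an element i). For n = 305, k = 2: C(304, 1) = 304.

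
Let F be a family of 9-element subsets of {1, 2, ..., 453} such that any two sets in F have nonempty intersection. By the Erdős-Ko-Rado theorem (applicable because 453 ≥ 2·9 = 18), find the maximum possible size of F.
max |F| = C(452, 8) = 40600718090136600

The Erdős-Ko-Rado theorem states: for n ≥ 2k, an intersecting family of k-subsets of an n-element set has size at most C(n − 1, k − 1), with equality for 'star' families {A ⊆ [n] : |A| = k, i ∈ A} (fix an element i). For n = 453, k = 9: C(452, 8) = 40600718090136600.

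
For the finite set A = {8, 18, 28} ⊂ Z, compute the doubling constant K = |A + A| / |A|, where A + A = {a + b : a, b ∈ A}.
K = |A + A| / |A| = 5/3

Enumerate A + A = {a + b : a, b ∈ A}. With |A| = 3, there are |A|^2 = 9 ordered sum pairs; collecting distinct values, A + A = {16, 26, 36, 46, 56}, so |A + A| = 5. Thus K = 5/3. Here |A + A| = 2|A| − 1 = 5, the minimum possible — so K = 5/3 is minimal, which holds iff A is an arithmetic progression.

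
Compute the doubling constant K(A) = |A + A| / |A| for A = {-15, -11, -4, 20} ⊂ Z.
K = |A + A| / |A| = 10/4 = 5/2

Enumerate A + A = {a + b : a, b ∈ A}. With |A| = 4, there are |A|^2 = 16 ordered sum pairs; collecting distinct values, A + A = {-30, -26, -22, -19, -15, -8, 5, 9, 16, 40}, so |A + A| = 10. Thus K = 10/4 = 5/2. For comparison, the minimum possible |A + A| over all 4-element sets is 2·4 − 1 = 7 (so min K = 7/4), attained only by arithmetic progressions.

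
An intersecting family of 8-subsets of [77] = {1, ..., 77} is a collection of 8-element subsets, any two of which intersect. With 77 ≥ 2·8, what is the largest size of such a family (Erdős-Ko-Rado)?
max |F| = C(76, 7) = 2186189400

The Erdős-Ko-Rado theorem states: for n ≥ 2k, an intersecting family of k-subsets of an n-element set has size at most C(n − 1, k − 1), with equality for 'star' families {A ⊆ [n] : |A| = k, i ∈ A} (fix an element i). For n = 77, k = 8: C(76, 7) = 2186189400.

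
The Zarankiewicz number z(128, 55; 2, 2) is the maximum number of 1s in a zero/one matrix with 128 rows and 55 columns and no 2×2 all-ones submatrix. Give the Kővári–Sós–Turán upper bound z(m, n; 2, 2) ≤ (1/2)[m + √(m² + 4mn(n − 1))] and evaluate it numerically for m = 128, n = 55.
z(128, 55; 2, 2) ≤ (1/2)[128 + √(128² + 4·128·55·54)] = (1/2)[128 + √1537024] = 683.8839

Kővári–Sós–Turán: let r_1, ..., r_128 be the row sums and z = Σ r_i the total number of 1s. Each pair of columns can share at most one row with both entries 1 (else a 2×2 all-ones block appears), so Σ_i C(r_i, 2) ≤ C(55, 2) = 1485. By convexity Σ_i C(r_i, 2) ≥ 128·C(z/128, 2) = z(z − 128)/(2·128), giving z² − 128z − 128·55·54 ≤ 0 and hence z ≤ (1/2)[128 + √(16384 + 4·380160)] = (1/2)[128 + √1537024] ≈ (1/2)(128 + 1239.7677) = 683.8839.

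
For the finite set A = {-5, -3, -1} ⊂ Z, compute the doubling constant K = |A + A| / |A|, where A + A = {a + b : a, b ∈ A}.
K = |A + A| / |A| = 5/3

Enumerate A + A = {a + b : a, b ∈ A}. With |A| = 3, there are |A|^2 = 9 ordered sum pairs; collecting distinct values, A + A = {-10, -8, -6, -4, -2}, so |A + A| = 5. Thus K = 5/3. Here |A + A| = 2|A| − 1 = 5, the minimum possible — so K = 5/3 is minimal, which holds iff A is an arithmetic progression.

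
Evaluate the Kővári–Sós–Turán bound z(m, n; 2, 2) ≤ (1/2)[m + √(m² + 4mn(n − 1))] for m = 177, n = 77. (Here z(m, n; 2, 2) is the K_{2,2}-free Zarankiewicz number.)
z(177, 77; 2, 2) ≤ (1/2)[177 + √(177² + 4·177·77·76)] = (1/2)[177 + √4174545] = 1110.0852

Kővári–Sós–Turán: let r_1, ..., r_177 be the row sums and z = Σ r_i the total number of 1s. Each pair of columns can share at most one row with both entries 1 (else a 2×2 all-ones block appears), so Σ_i C(r_i, 2) ≤ C(77, 2) = 2926. By convexity Σ_i C(r_i, 2) ≥ 177·C(z/177, 2) = z(z − 177)/(2·177), giving z² − 177z − 177·77·76 ≤ 0 and hence z ≤ (1/2)[177 + √(31329 + 4·1035804)] = (1/2)[177 + √4174545] ≈ (1/2)(177 + 2043.1703) = 1110.0852.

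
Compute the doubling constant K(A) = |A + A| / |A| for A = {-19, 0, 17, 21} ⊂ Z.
K = |A + A| / |A| = 10/4 = 5/2

Enumerate A + A = {a + b : a, b ∈ A}. With |A| = 4, there are |A|^2 = 16 ordered sum pairs; collecting distinct values, A + A = {-38, -19, -2, 0, 2, 17, 21, 34, 38, 42}, so |A + A| = 10. Thus K = 10/4 = 5/2. For comparison, the minimum possible |A + A| over all 4-element sets is 2·4 − 1 = 7 (so min K = 7/4), attained only by arithmetic progressions.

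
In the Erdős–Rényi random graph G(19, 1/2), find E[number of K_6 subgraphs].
E[# K_6] = C(19, 6) · (1/2)^C(6, 2) = 27132 / 2^15 = 6783/8192 ≈ 0.828003

For each 6-subset S of vertices (there are C(19, 6) = 27132 such S), let X_S = 1 if S induces a K_6 (all C(6, 2) = 15 edges present). Then P(X_S = 1) = (1/2)^15 = 1/32768. By linearity of expectation, E[# K_6] = C(19, 6) · (1/2)^15 = 27132 / 32768 = 6783/8192 ≈ 0.828003.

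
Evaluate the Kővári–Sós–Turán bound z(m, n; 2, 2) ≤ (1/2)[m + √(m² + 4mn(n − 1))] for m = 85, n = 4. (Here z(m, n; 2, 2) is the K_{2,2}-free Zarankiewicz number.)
z(85, 4; 2, 2) ≤ (1/2)[85 + √(85² + 4·85·4·3)] = (1/2)[85 + √11305] = 95.6625

Kővári–Sós–Turán: let r_1, ..., r_85 be the row sums and z = Σ r_i the total number of 1s. Each pair of columns can share at most one row with both entries 1 (else a 2×2 all-ones block appears), so Σ_i C(r_i, 2) ≤ C(4, 2) = 6. By convexity Σ_i C(r_i, 2) ≥ 85·C(z/85, 2) = z(z − 85)/(2·85), giving z² − 85z − 85·4·3 ≤ 0 and hence z ≤ (1/2)[85 + √(7225 + 4·1020)] = (1/2)[85 + √11305] ≈ (1/2)(85 + 106.325) = 95.6625.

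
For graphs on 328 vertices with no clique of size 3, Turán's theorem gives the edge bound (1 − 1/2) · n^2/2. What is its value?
Turán density bound = (1/2) · 328^2/2 = 26896

Turán's theorem: ex(n, K_{r+1}) is achieved by the complete r-partite Turán graph T(n, r) with parts as balanced as possible, and is at most (1 − 1/r) · n^2/2. For r = 2, n = 328: the density bound is (1/2) · 107584/2 = 26896. Since 2 ∣ 328, the Turán graph T(328, 2) has parts of equal size 164, and its edge count e(T(328, 2)) = 26896 attains the density bound exactly.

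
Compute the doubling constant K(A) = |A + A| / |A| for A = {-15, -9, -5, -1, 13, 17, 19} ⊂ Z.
K = |A + A| / |A| = 23/7

Enumerate A + A = {a + b : a, b ∈ A}. With |A| = 7, there are |A|^2 = 49 ordered sum pairs; collecting distinct values, A + A = {-30, -24, -20, -18, -16, -14, -10, -6, -2, 2, 4, 8, 10, 12, 14, 16, 18, 26, 30, 32, 34, 36, 38}, so |A + A| = 23. Thus K = 23/7. For comparison, the minimum possible |A + A| over all 7-element sets is 2·7 − 1 = 13 (so min K = 13/7), attained only by arithmetic progressions.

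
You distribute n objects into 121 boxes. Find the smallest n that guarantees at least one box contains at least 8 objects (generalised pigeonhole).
n = (8 − 1)·121 + 1 = 848

By the generalised pigeonhole principle, to guarantee some box contains ≥ r objects we need more than (r − 1) · k objects total. Threshold: n = (r − 1) · k + 1. With r = 8 and k = 121: n = 7 · 121 + 1 = 847 + 1 = 848. For n = 847 = 7 · 121, we can put exactly 7 objects in every box, avoiding 8 in any single one — so 848 is tight.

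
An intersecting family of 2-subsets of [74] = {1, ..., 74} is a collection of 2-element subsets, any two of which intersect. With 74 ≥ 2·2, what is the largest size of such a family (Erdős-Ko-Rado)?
max |F| = C(73, 1) = 73

The Erdős-Ko-Rado theorem states: for n ≥ 2k, an intersecting family of k-subsets of an n-element set has size at most C(n − 1, k − 1), with equality for 'star' families {A ⊆ [n] : |A| = k, i ∈ A} (fix an element i). For n = 74, k = 2: C(73, 1) = 73.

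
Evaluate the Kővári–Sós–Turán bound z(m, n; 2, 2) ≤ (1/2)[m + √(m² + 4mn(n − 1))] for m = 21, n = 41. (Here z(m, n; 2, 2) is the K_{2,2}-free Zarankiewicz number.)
z(21, 41; 2, 2) ≤ (1/2)[21 + √(21² + 4·21·41·40)] = (1/2)[21 + √138201] = 196.377

Kővári–Sós–Turán: let r_1, ..., r_21 be the row sums and z = Σ r_i the total number of 1s. Each pair of columns can share at most one row with both entries 1 (else a 2×2 all-ones block appears), so Σ_i C(r_i, 2) ≤ C(41, 2) = 820. By convexity Σ_i C(r_i, 2) ≥ 21·C(z/21, 2) = z(z − 21)/(2·21), giving z² − 21z − 21·41·40 ≤ 0 and hence z ≤ (1/2)[21 + √(441 + 4·34440)] = (1/2)[21 + √138201] ≈ (1/2)(21 + 371.754) = 196.377.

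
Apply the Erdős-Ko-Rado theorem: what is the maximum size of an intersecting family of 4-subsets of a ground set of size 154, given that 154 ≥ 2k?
max |F| = C(153, 3) = 585276

Erdős-Ko-Rado (1961): when n ≥ 2k, max |F| = C(n−1, k−1). The bound is attained by the star {A : i ∈ A} for any fixed i ∈ [n]. Here C(154−1, 4−1) = C(153, 3) = 585276.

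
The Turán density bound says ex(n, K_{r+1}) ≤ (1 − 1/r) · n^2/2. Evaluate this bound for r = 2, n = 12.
Turán density bound = (1/2) · 12^2/2 = 36

Turán's theorem: ex(n, K_{r+1}) is achieved by the complete r-partite Turán graph T(n, r) with parts as balanced as possible, and is at most (1 − 1/r) · n^2/2. For r = 2, n = 12: the density bound is (1/2) · 144/2 = 36. Since 2 ∣ 12, the Turán graph T(12, 2) has parts of equal size 6, and its edge count e(T(12, 2)) = 36 attains the density bound exactly.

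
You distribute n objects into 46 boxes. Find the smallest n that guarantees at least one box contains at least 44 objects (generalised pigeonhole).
n = (44 − 1)·46 + 1 = 1979

By the generalised pigeonhole principle, to guarantee some box contains ≥ r objects we need more than (r − 1) · k objects total. Threshold: n = (r − 1) · k + 1. With r = 44 and k = 46: n = 43 · 46 + 1 = 1978 + 1 = 1979. For n = 1978 = 43 · 46, we can put exactly 43 objects in every box, avoiding 44 in any single one — so 1979 is tight.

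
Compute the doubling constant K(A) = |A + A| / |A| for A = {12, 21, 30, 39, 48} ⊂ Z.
K = |A + A| / |A| = 9/5

Enumerate A + A = {a + b : a, b ∈ A}. With |A| = 5, there are |A|^2 = 25 ordered sum pairs; collecting distinct values, A + A = {24, 33, 42, 51, 60, 69, 78, 87, 96}, so |A + A| = 9. Thus K = 9/5. Here |A + A| = 2|A| − 1 = 9, the minimum possible — so K = 9/5 is minimal, which holds iff A is an arithmetic progression.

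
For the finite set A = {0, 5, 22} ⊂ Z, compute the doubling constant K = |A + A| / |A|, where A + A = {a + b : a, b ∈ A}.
K = |A + A| / |A| = 6/3 = 2

Enumerate A + A = {a + b : a, b ∈ A}. With |A| = 3, there are |A|^2 = 9 ordered sum pairs; collecting distinct values, A + A = {0, 5, 10, 22, 27, 44}, so |A + A| = 6. Thus K = 6/3 = 2. For comparison, the minimum possible |A + A| over all 3-element sets is 2·3 − 1 = 5 (so min K = 5/3), attained only by arithmetic progressions.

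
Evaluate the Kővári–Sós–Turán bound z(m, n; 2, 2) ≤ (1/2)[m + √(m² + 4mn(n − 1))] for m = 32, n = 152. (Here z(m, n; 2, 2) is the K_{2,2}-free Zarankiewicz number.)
z(32, 152; 2, 2) ≤ (1/2)[32 + √(32² + 4·32·152·151)] = (1/2)[32 + √2938880] = 873.1581

Kővári–Sós–Turán: let r_1, ..., r_32 be the row sums and z = Σ r_i the total number of 1s. Each pair of columns can share at most one row with both entries 1 (else a 2×2 all-ones block appears), so Σ_i C(r_i, 2) ≤ C(152, 2) = 11476. By convexity Σ_i C(r_i, 2) ≥ 32·C(z/32, 2) = z(z − 32)/(2·32), giving z² − 32z − 32·152·151 ≤ 0 and hence z ≤ (1/2)[32 + √(1024 + 4·734464)] = (1/2)[32 + √2938880] ≈ (1/2)(32 + 1714.3162) = 873.1581.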